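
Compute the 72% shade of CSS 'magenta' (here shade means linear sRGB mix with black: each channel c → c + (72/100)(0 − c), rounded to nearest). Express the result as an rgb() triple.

rgb(71, 0, 71)

CSS magenta is rgb(255, 0, 255).
Per channel, c → c + 0.72(0 − c):
  R: 255 + 0.72×(0−255) = 255 − 183.6 = 71.4 → 71
  G: 0 + 0 = 0 → 0
  B: 255 + 0.72×(0−255) = 255 − 183.6 = 71.4 → 71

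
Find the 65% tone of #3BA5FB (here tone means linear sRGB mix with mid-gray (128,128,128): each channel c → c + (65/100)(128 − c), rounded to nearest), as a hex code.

#3BA5FB is rgb(59, 165, 251).
Per channel, c → c + 0.65(128 − c):
  R: 59 + 0.65×(128−59) = 59 + 44.85 = 103.85 → 104
  G: 165 − 24.05 = 140.95 → 141
  B: 251 + 0.65×(128−251) = 251 − 79.95 = 171.05 → 171
rgb(104, 141, 171) = #688DAB.

#688DAB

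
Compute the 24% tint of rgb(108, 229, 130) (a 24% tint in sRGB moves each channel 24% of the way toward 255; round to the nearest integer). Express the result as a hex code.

A 24% tint moves each channel 24% toward 255:
  R: 108 + 0.24×(255−108) = 108 + 35.28 = 143.28 → 143
  G: 229 + 0.24×(255−229) = 229 + 6.24 = 235.24 → 235
  B: 130 + 30 = 160 → 160
rgb(143, 235, 160) = #8feba0.

#8feba0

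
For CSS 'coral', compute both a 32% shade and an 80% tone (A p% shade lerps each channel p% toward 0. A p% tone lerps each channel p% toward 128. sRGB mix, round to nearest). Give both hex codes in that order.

CSS coral is rgb(255, 127, 80).
32% shade:
  R: 255 − 81.6 = 173.4 → 173
  G: 127 + 0.32×(0−127) = 127 − 40.64 = 86.36 → 86
  B: 80 + 0.32×(0−80) = 80 − 25.6 = 54.4 → 54
  → #AD5636
80% tone:
  R: 255 + 0.8×(128−255) = 255 − 101.6 = 153.4 → 153
  G: 127 + 0.8×(128−127) = 127 + 0.8 = 127.8 → 128
  B: 80 + 0.8×(128−80) = 80 + 38.4 = 118.4 → 118
  → #998076

#AD5636, #998076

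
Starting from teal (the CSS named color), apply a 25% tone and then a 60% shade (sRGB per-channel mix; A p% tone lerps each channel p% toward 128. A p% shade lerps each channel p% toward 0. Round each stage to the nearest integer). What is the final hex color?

CSS teal is rgb(0, 128, 128).
A 25% tone moves each channel 25% toward 128:
  R: 0 + 0.25×(128−0) = 0 + 32 = 32 → 32
  G: 128 + 0 = 128 → 128
  B: 128 + 0.25×(128−128) = 128 + 0 = 128 → 128
After the tone: rgb(32, 128, 128) = #208080.
Per channel, c → c + 0.6(0 − c):
  R: 32 + 0.6×(0−32) = 32 − 19.2 = 12.8 → 13
  G: 128 + 0.6×(0−128) = 128 − 76.8 = 51.2 → 51
  B: 128 − 76.8 = 51.2 → 51
rgb(13, 51, 51) = #0D3333.

#0D3333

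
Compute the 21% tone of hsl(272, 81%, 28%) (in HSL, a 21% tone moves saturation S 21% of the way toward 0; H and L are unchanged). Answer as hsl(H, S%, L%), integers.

hsl(272, 64%, 28%)

S moves 21% from 81 toward 0: 81 − 17.01 = 63.99 → 64.
H and L are unchanged.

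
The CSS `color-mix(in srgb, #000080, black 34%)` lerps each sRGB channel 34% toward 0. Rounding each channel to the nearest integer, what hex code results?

#000054

#000080 is rgb(0, 0, 128).
A 34% shade moves each channel 34% toward 0:
  R: 0 + 0 = 0 → 0
  G: 0 + 0.34×(0−0) = 0 + 0 = 0 → 0
  B: 128 + 0.34×(0−128) = 128 − 43.52 = 84.48 → 84
rgb(0, 0, 84) = #000054.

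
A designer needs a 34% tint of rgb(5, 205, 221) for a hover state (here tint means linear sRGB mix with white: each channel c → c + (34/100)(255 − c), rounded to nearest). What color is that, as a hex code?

Per channel, c → c + 0.34(255 − c):
  R: 5 + 0.34×(255−5) = 5 + 85 = 90 → 90
  G: 205 + 17 = 222 → 222
  B: 221 + 11.56 = 232.56 → 233
rgb(90, 222, 233) = #5ADEE9.

#5ADEE9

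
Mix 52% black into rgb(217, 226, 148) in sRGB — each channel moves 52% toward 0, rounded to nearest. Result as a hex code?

#686C47

Per channel, c → c + 0.52(0 − c):
  R: 217 + 0.52×(0−217) = 217 − 112.84 = 104.16 → 104
  G: 226 − 117.52 = 108.48 → 108
  B: 148 + 0.52×(0−148) = 148 − 76.96 = 71.04 → 71
rgb(104, 108, 71) = #686C47.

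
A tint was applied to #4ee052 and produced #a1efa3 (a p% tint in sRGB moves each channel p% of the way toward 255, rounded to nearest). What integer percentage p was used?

#4ee052 is rgb(78, 224, 82); #a1efa3 is rgb(161, 239, 163).
On the R channel (widest range): 161 ≈ 78 + (p/100)(255 − 78), so p ≈ 100×(161 − 78)/(255 − 78) = 8300/177 = 46.89.
p = 47 reproduces all three channels after rounding.

47%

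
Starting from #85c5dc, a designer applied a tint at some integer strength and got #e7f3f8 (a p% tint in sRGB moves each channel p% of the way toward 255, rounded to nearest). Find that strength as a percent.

#85c5dc is rgb(133, 197, 220); #e7f3f8 is rgb(231, 243, 248).
On the R channel (widest range): 231 ≈ 133 + (p/100)(255 − 133), so p ≈ 100×(231 − 133)/(255 − 133) = 9800/122 = 80.33.
p = 80 reproduces all three channels after rounding.

80%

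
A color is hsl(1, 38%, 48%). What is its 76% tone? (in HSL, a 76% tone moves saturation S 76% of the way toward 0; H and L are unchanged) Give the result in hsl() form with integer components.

hsl(1, 9%, 48%)

S moves 76% from 38 toward 0: 38 − 28.88 = 9.12 → 9.
H and L are unchanged.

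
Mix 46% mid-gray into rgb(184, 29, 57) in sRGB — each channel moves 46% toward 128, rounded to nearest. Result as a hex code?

Lerp each channel 46% toward 128:
  R: 184 + 0.46×(128−184) = 184 − 25.76 = 158.24 → 158
  G: 29 + 0.46×(128−29) = 29 + 45.54 = 74.54 → 75
  B: 57 + 32.66 = 89.66 → 90
rgb(158, 75, 90) = #9E4B5A.

#9E4B5A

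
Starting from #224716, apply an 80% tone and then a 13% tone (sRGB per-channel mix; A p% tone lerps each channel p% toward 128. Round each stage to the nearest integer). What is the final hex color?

#6f766e

#224716 is rgb(34, 71, 22).
Lerp each channel 80% toward 128:
  R: 34 + 0.8×(128−34) = 34 + 75.2 = 109.2 → 109
  G: 71 + 45.6 = 116.6 → 117
  B: 22 + 84.8 = 106.8 → 107
After the tone: rgb(109, 117, 107) = #6d756b.
A 13% tone moves each channel 13% toward 128:
  R: 109 + 2.47 = 111.47 → 111
  G: 117 + 0.13×(128−117) = 117 + 1.43 = 118.43 → 118
  B: 107 + 2.73 = 109.73 → 110
rgb(111, 118, 110) = #6f766e.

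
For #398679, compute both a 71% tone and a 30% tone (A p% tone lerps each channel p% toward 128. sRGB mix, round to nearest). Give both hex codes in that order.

#6B827E, #4E847B

#398679 is rgb(57, 134, 121).
71% tone:
  R: 57 + 50.41 = 107.41 → 107
  G: 134 + 0.71×(128−134) = 134 − 4.26 = 129.74 → 130
  B: 121 + 0.71×(128−121) = 121 + 4.97 = 125.97 → 126
  → #6B827E
30% tone:
  R: 57 + 0.3×(128−57) = 57 + 21.3 = 78.3 → 78
  G: 134 − 1.8 = 132.2 → 132
  B: 121 + 0.3×(128−121) = 121 + 2.1 = 123.1 → 123
  → #4E847B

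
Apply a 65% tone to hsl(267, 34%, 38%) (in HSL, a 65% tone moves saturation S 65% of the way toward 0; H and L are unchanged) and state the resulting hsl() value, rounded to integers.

hsl(267, 12%, 38%)

S moves 65% from 34 toward 0: 34 − 22.1 = 11.9 → 12.
H and L are unchanged.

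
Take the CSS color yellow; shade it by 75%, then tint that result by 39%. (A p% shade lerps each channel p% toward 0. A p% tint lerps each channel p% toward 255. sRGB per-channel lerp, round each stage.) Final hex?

CSS yellow is rgb(255, 255, 0).
A 75% shade moves each channel 75% toward 0:
  R: 255 + 0.75×(0−255) = 255 − 191.25 = 63.75 → 64
  G: 255 + 0.75×(0−255) = 255 − 191.25 = 63.75 → 64
  B: 0 + 0.75×(0−0) = 0 + 0 = 0 → 0
After the shade: rgb(64, 64, 0) = #404000.
A 39% tint moves each channel 39% toward 255:
  R: 64 + 74.49 = 138.49 → 138
  G: 64 + 0.39×(255−64) = 64 + 74.49 = 138.49 → 138
  B: 0 + 0.39×(255−0) = 0 + 99.45 = 99.45 → 99
rgb(138, 138, 99) = #8A8A63.

#8A8A63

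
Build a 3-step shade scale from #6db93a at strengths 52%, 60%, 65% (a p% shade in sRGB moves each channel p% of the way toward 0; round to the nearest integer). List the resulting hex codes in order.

#6db93a is rgb(109, 185, 58).
52%: (109 − 56.68 = 52.32→52, 185 − 96.2 = 88.8→89, 58 − 30.16 = 27.84→28) → #34591c
60%: (109 − 65.4 = 43.6→44, 185 − 111 = 74→74, 58 − 34.8 = 23.2→23) → #2c4a17
65%: (109 − 70.85 = 38.15→38, 185 − 120.25 = 64.75→65, 58 − 37.7 = 20.3→20) → #264114

#34591c, #2c4a17, #264114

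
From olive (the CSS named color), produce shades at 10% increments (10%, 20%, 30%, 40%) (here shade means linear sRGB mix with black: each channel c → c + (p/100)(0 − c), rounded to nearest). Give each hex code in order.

#737300, #666600, #5A5A00, #4D4D00

CSS olive is rgb(128, 128, 0).
10%: (128 − 12.8 = 115.2→115, 128 − 12.8 = 115.2→115, 0→0) → #737300
20%: (128 − 25.6 = 102.4→102, 128 − 25.6 = 102.4→102, 0→0) → #666600
30%: (128 − 38.4 = 89.6→90, 128 − 38.4 = 89.6→90, 0→0) → #5A5A00
40%: (128 − 51.2 = 76.8→77, 128 − 51.2 = 76.8→77, 0→0) → #4D4D00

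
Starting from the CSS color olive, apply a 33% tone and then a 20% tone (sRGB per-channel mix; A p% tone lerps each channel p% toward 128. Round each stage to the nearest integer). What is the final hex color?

#80803B

CSS olive is rgb(128, 128, 0).
A 33% tone moves each channel 33% toward 128:
  R: 128 + 0.33×(128−128) = 128 + 0 = 128 → 128
  G: 128 + 0 = 128 → 128
  B: 0 + 0.33×(128−0) = 0 + 42.24 = 42.24 → 42
After the tone: rgb(128, 128, 42) = #80802A.
Lerp each channel 20% toward 128:
  R: 128 + 0.2×(128−128) = 128 + 0 = 128 → 128
  G: 128 + 0.2×(128−128) = 128 + 0 = 128 → 128
  B: 42 + 0.2×(128−42) = 42 + 17.2 = 59.2 → 59
rgb(128, 128, 59) = #80803B.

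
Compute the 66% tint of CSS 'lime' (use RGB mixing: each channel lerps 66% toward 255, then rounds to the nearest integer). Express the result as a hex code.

#a8ffa8

CSS lime is rgb(0, 255, 0).
Lerp each channel 66% toward 255:
  R: 0 + 0.66×(255−0) = 0 + 168.3 = 168.3 → 168
  G: 255 + 0.66×(255−255) = 255 + 0 = 255 → 255
  B: 0 + 0.66×(255−0) = 0 + 168.3 = 168.3 → 168
rgb(168, 255, 168) = #a8ffa8.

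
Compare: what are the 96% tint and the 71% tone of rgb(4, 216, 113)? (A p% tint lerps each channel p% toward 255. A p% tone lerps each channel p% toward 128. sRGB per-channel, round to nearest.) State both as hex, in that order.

96% tint:
  R: 4 + 0.96×(255−4) = 4 + 240.96 = 244.96 → 245
  G: 216 + 37.44 = 253.44 → 253
  B: 113 + 0.96×(255−113) = 113 + 136.32 = 249.32 → 249
  → #f5fdf9
71% tone:
  R: 4 + 88.04 = 92.04 → 92
  G: 216 + 0.71×(128−216) = 216 − 62.48 = 153.52 → 154
  B: 113 + 10.65 = 123.65 → 124
  → #5c9a7c

#f5fdf9, #5c9a7c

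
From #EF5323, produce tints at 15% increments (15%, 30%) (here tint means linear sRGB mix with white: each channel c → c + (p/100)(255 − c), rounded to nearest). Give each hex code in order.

#F16D44, #F48765

#EF5323 is rgb(239, 83, 35).
15%: (239 + 2.4 = 241.4→241, 83 + 25.8 = 108.8→109, 35 + 33 = 68→68) → #F16D44
30%: (239 + 4.8 = 243.8→244, 83 + 51.6 = 134.6→135, 35 + 66 = 101→101) → #F48765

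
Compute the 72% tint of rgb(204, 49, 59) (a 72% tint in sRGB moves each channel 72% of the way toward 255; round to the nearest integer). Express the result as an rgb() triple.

A 72% tint moves each channel 72% toward 255:
  R: 204 + 0.72×(255−204) = 204 + 36.72 = 240.72 → 241
  G: 49 + 0.72×(255−49) = 49 + 148.32 = 197.32 → 197
  B: 59 + 0.72×(255−59) = 59 + 141.12 = 200.12 → 200

rgb(241, 197, 200)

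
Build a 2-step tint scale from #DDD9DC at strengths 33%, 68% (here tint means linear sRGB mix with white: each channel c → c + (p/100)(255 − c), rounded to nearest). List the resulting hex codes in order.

#DDD9DC is rgb(221, 217, 220).
33%: (221 + 11.22 = 232.22→232, 217 + 12.54 = 229.54→230, 220 + 11.55 = 231.55→232) → #E8E6E8
68%: (221 + 23.12 = 244.12→244, 217 + 25.84 = 242.84→243, 220 + 23.8 = 243.8→244) → #F4F3F4

#E8E6E8, #F4F3F4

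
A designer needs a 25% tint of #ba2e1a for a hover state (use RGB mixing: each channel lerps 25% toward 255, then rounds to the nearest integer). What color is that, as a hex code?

#ba2e1a is rgb(186, 46, 26).
Lerp each channel 25% toward 255:
  R: 186 + 0.25×(255−186) = 186 + 17.25 = 203.25 → 203
  G: 46 + 0.25×(255−46) = 46 + 52.25 = 98.25 → 98
  B: 26 + 0.25×(255−26) = 26 + 57.25 = 83.25 → 83
rgb(203, 98, 83) = #cb6253.

#cb6253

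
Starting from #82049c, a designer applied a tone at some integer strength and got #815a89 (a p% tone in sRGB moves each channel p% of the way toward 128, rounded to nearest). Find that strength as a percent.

#82049c is rgb(130, 4, 156); #815a89 is rgb(129, 90, 137).
On the G channel (widest range): 90 ≈ 4 + (p/100)(128 − 4), so p ≈ 100×(90 − 4)/(128 − 4) = 8600/124 = 69.35.
p = 69 reproduces all three channels after rounding.

69%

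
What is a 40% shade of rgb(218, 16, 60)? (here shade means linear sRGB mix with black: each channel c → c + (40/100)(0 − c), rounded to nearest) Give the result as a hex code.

#830A24

Per channel, c → c + 0.4(0 − c):
  R: 218 − 87.2 = 130.8 → 131
  G: 16 + 0.4×(0−16) = 16 − 6.4 = 9.6 → 10
  B: 60 + 0.4×(0−60) = 60 − 24 = 36 → 36
rgb(131, 10, 36) = #830A24.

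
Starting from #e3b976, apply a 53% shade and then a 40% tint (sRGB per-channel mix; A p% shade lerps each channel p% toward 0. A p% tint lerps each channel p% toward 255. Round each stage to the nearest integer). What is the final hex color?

#e3b976 is rgb(227, 185, 118).
A 53% shade moves each channel 53% toward 0:
  R: 227 + 0.53×(0−227) = 227 − 120.31 = 106.69 → 107
  G: 185 + 0.53×(0−185) = 185 − 98.05 = 86.95 → 87
  B: 118 − 62.54 = 55.46 → 55
After the shade: rgb(107, 87, 55) = #6b5737.
Per channel, c → c + 0.4(255 − c):
  R: 107 + 0.4×(255−107) = 107 + 59.2 = 166.2 → 166
  G: 87 + 0.4×(255−87) = 87 + 67.2 = 154.2 → 154
  B: 55 + 0.4×(255−55) = 55 + 80 = 135 → 135
rgb(166, 154, 135) = #a69a87.

#a69a87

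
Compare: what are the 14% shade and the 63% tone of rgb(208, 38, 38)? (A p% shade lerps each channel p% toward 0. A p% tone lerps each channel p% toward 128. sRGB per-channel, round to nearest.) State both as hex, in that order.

14% shade:
  R: 208 − 29.12 = 178.88 → 179
  G: 38 + 0.14×(0−38) = 38 − 5.32 = 32.68 → 33
  B: 38 + 0.14×(0−38) = 38 − 5.32 = 32.68 → 33
  → #b32121
63% tone:
  R: 208 + 0.63×(128−208) = 208 − 50.4 = 157.6 → 158
  G: 38 + 0.63×(128−38) = 38 + 56.7 = 94.7 → 95
  B: 38 + 0.63×(128−38) = 38 + 56.7 = 94.7 → 95
  → #9e5f5f

#b32121, #9e5f5f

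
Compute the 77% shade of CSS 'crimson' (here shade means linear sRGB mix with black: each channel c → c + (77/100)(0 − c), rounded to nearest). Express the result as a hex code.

#33050e

CSS crimson is rgb(220, 20, 60).
A 77% shade moves each channel 77% toward 0:
  R: 220 − 169.4 = 50.6 → 51
  G: 20 + 0.77×(0−20) = 20 − 15.4 = 4.6 → 5
  B: 60 + 0.77×(0−60) = 60 − 46.2 = 13.8 → 14
rgb(51, 5, 14) = #33050e.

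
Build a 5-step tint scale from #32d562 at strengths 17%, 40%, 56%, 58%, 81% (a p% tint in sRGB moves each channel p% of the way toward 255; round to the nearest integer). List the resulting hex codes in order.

#32d562 is rgb(50, 213, 98).
17%: (50 + 34.85 = 84.85→85, 213 + 7.14 = 220.14→220, 98 + 26.69 = 124.69→125) → #55dc7d
40%: (50 + 82 = 132→132, 213 + 16.8 = 229.8→230, 98 + 62.8 = 160.8→161) → #84e6a1
56%: (50 + 114.8 = 164.8→165, 213 + 23.52 = 236.52→237, 98 + 87.92 = 185.92→186) → #a5edba
58%: (50 + 118.9 = 168.9→169, 213 + 24.36 = 237.36→237, 98 + 91.06 = 189.06→189) → #a9edbd
81%: (50 + 166.05 = 216.05→216, 213 + 34.02 = 247.02→247, 98 + 127.17 = 225.17→225) → #d8f7e1

#55dc7d, #84e6a1, #a5edba, #a9edbd, #d8f7e1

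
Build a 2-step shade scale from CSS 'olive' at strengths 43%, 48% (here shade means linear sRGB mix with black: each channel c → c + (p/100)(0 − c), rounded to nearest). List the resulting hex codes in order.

#494900, #434300

CSS olive is rgb(128, 128, 0).
43%: (128 − 55.04 = 72.96→73, 128 − 55.04 = 72.96→73, 0→0) → #494900
48%: (128 − 61.44 = 66.56→67, 128 − 61.44 = 66.56→67, 0→0) → #434300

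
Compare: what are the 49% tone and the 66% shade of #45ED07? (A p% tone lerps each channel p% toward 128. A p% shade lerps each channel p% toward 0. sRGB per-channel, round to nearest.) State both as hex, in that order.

#45ED07 is rgb(69, 237, 7).
49% tone:
  R: 69 + 28.91 = 97.91 → 98
  G: 237 − 53.41 = 183.59 → 184
  B: 7 + 0.49×(128−7) = 7 + 59.29 = 66.29 → 66
  → #62B842
66% shade:
  R: 69 + 0.66×(0−69) = 69 − 45.54 = 23.46 → 23
  G: 237 + 0.66×(0−237) = 237 − 156.42 = 80.58 → 81
  B: 7 − 4.62 = 2.38 → 2
  → #175102

#62B842, #175102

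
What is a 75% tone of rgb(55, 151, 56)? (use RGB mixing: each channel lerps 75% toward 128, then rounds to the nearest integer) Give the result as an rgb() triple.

rgb(110, 134, 110)

Per channel, c → c + 0.75(128 − c):
  R: 55 + 0.75×(128−55) = 55 + 54.75 = 109.75 → 110
  G: 151 + 0.75×(128−151) = 151 − 17.25 = 133.75 → 134
  B: 56 + 54 = 110 → 110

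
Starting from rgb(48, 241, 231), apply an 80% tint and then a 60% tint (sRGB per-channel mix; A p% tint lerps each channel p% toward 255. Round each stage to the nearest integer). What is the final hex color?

#EFFEFD

Per channel, c → c + 0.8(255 − c):
  R: 48 + 165.6 = 213.6 → 214
  G: 241 + 0.8×(255−241) = 241 + 11.2 = 252.2 → 252
  B: 231 + 0.8×(255−231) = 231 + 19.2 = 250.2 → 250
After the tint: rgb(214, 252, 250) = #D6FCFA.
Lerp each channel 60% toward 255:
  R: 214 + 24.6 = 238.6 → 239
  G: 252 + 0.6×(255−252) = 252 + 1.8 = 253.8 → 254
  B: 250 + 0.6×(255−250) = 250 + 3 = 253 → 253
rgb(239, 254, 253) = #EFFEFD.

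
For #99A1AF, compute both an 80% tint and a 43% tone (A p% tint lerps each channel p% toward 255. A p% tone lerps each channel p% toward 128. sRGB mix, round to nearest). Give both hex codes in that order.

#EBECEF, #8E939B

#99A1AF is rgb(153, 161, 175).
80% tint:
  R: 153 + 0.8×(255−153) = 153 + 81.6 = 234.6 → 235
  G: 161 + 0.8×(255−161) = 161 + 75.2 = 236.2 → 236
  B: 175 + 0.8×(255−175) = 175 + 64 = 239 → 239
  → #EBECEF
43% tone:
  R: 153 − 10.75 = 142.25 → 142
  G: 161 + 0.43×(128−161) = 161 − 14.19 = 146.81 → 147
  B: 175 + 0.43×(128−175) = 175 − 20.21 = 154.79 → 155
  → #8E939B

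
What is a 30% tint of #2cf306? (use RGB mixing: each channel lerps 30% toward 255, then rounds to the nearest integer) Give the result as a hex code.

#6bf751

#2cf306 is rgb(44, 243, 6).
Per channel, c → c + 0.3(255 − c):
  R: 44 + 0.3×(255−44) = 44 + 63.3 = 107.3 → 107
  G: 243 + 0.3×(255−243) = 243 + 3.6 = 246.6 → 247
  B: 6 + 0.3×(255−6) = 6 + 74.7 = 80.7 → 81
rgb(107, 247, 81) = #6bf751.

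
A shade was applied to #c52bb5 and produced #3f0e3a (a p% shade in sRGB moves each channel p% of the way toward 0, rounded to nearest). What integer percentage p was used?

#c52bb5 is rgb(197, 43, 181); #3f0e3a is rgb(63, 14, 58).
On the R channel (widest range): 63 ≈ 197 + (p/100)(0 − 197), so p ≈ 100×(63 − 197)/(0 − 197) = -13400/-197 = 68.02.
p = 68 reproduces all three channels after rounding.

68%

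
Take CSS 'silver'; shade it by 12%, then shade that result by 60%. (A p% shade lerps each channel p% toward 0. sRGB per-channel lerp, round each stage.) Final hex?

CSS silver is rgb(192, 192, 192).
A 12% shade moves each channel 12% toward 0:
  R: 192 + 0.12×(0−192) = 192 − 23.04 = 168.96 → 169
  G: 192 + 0.12×(0−192) = 192 − 23.04 = 168.96 → 169
  B: 192 + 0.12×(0−192) = 192 − 23.04 = 168.96 → 169
After the shade: rgb(169, 169, 169) = #a9a9a9.
A 60% shade moves each channel 60% toward 0:
  R: 169 − 101.4 = 67.6 → 68
  G: 169 − 101.4 = 67.6 → 68
  B: 169 − 101.4 = 67.6 → 68
rgb(68, 68, 68) = #444444.

#444444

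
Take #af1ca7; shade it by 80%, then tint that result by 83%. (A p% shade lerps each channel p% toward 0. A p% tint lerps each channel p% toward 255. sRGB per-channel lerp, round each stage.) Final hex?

#af1ca7 is rgb(175, 28, 167).
An 80% shade moves each channel 80% toward 0:
  R: 175 + 0.8×(0−175) = 175 − 140 = 35 → 35
  G: 28 − 22.4 = 5.6 → 6
  B: 167 + 0.8×(0−167) = 167 − 133.6 = 33.4 → 33
After the shade: rgb(35, 6, 33) = #230621.
Per channel, c → c + 0.83(255 − c):
  R: 35 + 182.6 = 217.6 → 218
  G: 6 + 0.83×(255−6) = 6 + 206.67 = 212.67 → 213
  B: 33 + 184.26 = 217.26 → 217
rgb(218, 213, 217) = #dad5d9.

#dad5d9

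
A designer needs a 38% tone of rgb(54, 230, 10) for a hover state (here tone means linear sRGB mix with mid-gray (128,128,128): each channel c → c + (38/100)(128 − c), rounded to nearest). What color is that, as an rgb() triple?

rgb(82, 191, 55)

A 38% tone moves each channel 38% toward 128:
  R: 54 + 0.38×(128−54) = 54 + 28.12 = 82.12 → 82
  G: 230 − 38.76 = 191.24 → 191
  B: 10 + 44.84 = 54.84 → 55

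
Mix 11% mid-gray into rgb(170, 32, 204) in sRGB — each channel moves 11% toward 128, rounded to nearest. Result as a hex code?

#A52BC4

An 11% tone moves each channel 11% toward 128:
  R: 170 + 0.11×(128−170) = 170 − 4.62 = 165.38 → 165
  G: 32 + 10.56 = 42.56 → 43
  B: 204 + 0.11×(128−204) = 204 − 8.36 = 195.64 → 196
rgb(165, 43, 196) = #A52BC4.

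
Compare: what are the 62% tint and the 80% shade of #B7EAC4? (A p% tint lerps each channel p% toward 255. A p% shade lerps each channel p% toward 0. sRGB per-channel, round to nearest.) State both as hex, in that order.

#E4F7E9, #252F27

#B7EAC4 is rgb(183, 234, 196).
62% tint:
  R: 183 + 0.62×(255−183) = 183 + 44.64 = 227.64 → 228
  G: 234 + 13.02 = 247.02 → 247
  B: 196 + 36.58 = 232.58 → 233
  → #E4F7E9
80% shade:
  R: 183 + 0.8×(0−183) = 183 − 146.4 = 36.6 → 37
  G: 234 + 0.8×(0−234) = 234 − 187.2 = 46.8 → 47
  B: 196 + 0.8×(0−196) = 196 − 156.8 = 39.2 → 39
  → #252F27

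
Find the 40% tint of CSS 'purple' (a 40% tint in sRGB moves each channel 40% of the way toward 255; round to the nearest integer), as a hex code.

CSS purple is rgb(128, 0, 128).
Per channel, c → c + 0.4(255 − c):
  R: 128 + 50.8 = 178.8 → 179
  G: 0 + 0.4×(255−0) = 0 + 102 = 102 → 102
  B: 128 + 0.4×(255−128) = 128 + 50.8 = 178.8 → 179
rgb(179, 102, 179) = #B366B3.

#B366B3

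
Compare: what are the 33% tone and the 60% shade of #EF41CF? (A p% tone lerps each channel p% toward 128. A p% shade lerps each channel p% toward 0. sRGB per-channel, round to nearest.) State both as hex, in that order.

#EF41CF is rgb(239, 65, 207).
33% tone:
  R: 239 + 0.33×(128−239) = 239 − 36.63 = 202.37 → 202
  G: 65 + 0.33×(128−65) = 65 + 20.79 = 85.79 → 86
  B: 207 − 26.07 = 180.93 → 181
  → #CA56B5
60% shade:
  R: 239 − 143.4 = 95.6 → 96
  G: 65 + 0.6×(0−65) = 65 − 39 = 26 → 26
  B: 207 − 124.2 = 82.8 → 83
  → #601A53

#CA56B5, #601A53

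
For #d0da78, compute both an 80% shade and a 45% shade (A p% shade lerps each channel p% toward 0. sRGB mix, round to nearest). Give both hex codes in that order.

#d0da78 is rgb(208, 218, 120).
80% shade:
  R: 208 + 0.8×(0−208) = 208 − 166.4 = 41.6 → 42
  G: 218 − 174.4 = 43.6 → 44
  B: 120 + 0.8×(0−120) = 120 − 96 = 24 → 24
  → #2a2c18
45% shade:
  R: 208 + 0.45×(0−208) = 208 − 93.6 = 114.4 → 114
  G: 218 − 98.1 = 119.9 → 120
  B: 120 − 54 = 66 → 66
  → #727842

#2a2c18, #727842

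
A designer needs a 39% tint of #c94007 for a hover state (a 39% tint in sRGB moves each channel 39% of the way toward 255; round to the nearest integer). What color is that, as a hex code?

#c94007 is rgb(201, 64, 7).
Per channel, c → c + 0.39(255 − c):
  R: 201 + 21.06 = 222.06 → 222
  G: 64 + 0.39×(255−64) = 64 + 74.49 = 138.49 → 138
  B: 7 + 96.72 = 103.72 → 104
rgb(222, 138, 104) = #de8a68.

#de8a68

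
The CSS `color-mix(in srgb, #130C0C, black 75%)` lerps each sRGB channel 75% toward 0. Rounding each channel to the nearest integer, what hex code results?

#050303

#130C0C is rgb(19, 12, 12).
A 75% shade moves each channel 75% toward 0:
  R: 19 − 14.25 = 4.75 → 5
  G: 12 + 0.75×(0−12) = 12 − 9 = 3 → 3
  B: 12 + 0.75×(0−12) = 12 − 9 = 3 → 3
rgb(5, 3, 3) = #050303.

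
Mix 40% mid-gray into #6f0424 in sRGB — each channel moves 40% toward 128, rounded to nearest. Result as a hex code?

#763649

#6f0424 is rgb(111, 4, 36).
A 40% tone moves each channel 40% toward 128:
  R: 111 + 0.4×(128−111) = 111 + 6.8 = 117.8 → 118
  G: 4 + 0.4×(128−4) = 4 + 49.6 = 53.6 → 54
  B: 36 + 36.8 = 72.8 → 73
rgb(118, 54, 73) = #763649.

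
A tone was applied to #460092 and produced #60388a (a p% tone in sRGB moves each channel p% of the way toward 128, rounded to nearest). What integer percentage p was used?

#460092 is rgb(70, 0, 146); #60388a is rgb(96, 56, 138).
On the G channel (widest range): 56 ≈ 0 + (p/100)(128 − 0), so p ≈ 100×(56 − 0)/(128 − 0) = 5600/128 = 43.75.
p = 44 reproduces all three channels after rounding.

44%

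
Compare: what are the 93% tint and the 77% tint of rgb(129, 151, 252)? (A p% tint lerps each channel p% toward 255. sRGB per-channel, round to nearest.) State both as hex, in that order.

#F6F8FF, #E2E7FE

93% tint:
  R: 129 + 0.93×(255−129) = 129 + 117.18 = 246.18 → 246
  G: 151 + 0.93×(255−151) = 151 + 96.72 = 247.72 → 248
  B: 252 + 2.79 = 254.79 → 255
  → #F6F8FF
77% tint:
  R: 129 + 0.77×(255−129) = 129 + 97.02 = 226.02 → 226
  G: 151 + 0.77×(255−151) = 151 + 80.08 = 231.08 → 231
  B: 252 + 2.31 = 254.31 → 254
  → #E2E7FE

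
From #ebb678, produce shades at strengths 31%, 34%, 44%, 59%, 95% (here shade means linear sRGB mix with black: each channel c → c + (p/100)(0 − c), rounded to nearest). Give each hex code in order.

#a27e53, #9b784f, #846643, #604b31, #0c0906

#ebb678 is rgb(235, 182, 120).
31%: (235 − 72.85 = 162.15→162, 182 − 56.42 = 125.58→126, 120 − 37.2 = 82.8→83) → #a27e53
34%: (235 − 79.9 = 155.1→155, 182 − 61.88 = 120.12→120, 120 − 40.8 = 79.2→79) → #9b784f
44%: (235 − 103.4 = 131.6→132, 182 − 80.08 = 101.92→102, 120 − 52.8 = 67.2→67) → #846643
59%: (235 − 138.65 = 96.35→96, 182 − 107.38 = 74.62→75, 120 − 70.8 = 49.2→49) → #604b31
95%: (235 − 223.25 = 11.75→12, 182 − 172.9 = 9.1→9, 120 − 114 = 6→6) → #0c0906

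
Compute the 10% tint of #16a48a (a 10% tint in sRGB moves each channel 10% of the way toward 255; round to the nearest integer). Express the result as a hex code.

#2dad96

#16a48a is rgb(22, 164, 138).
Per channel, c → c + 0.1(255 − c):
  R: 22 + 23.3 = 45.3 → 45
  G: 164 + 0.1×(255−164) = 164 + 9.1 = 173.1 → 173
  B: 138 + 0.1×(255−138) = 138 + 11.7 = 149.7 → 150
rgb(45, 173, 150) = #2dad96.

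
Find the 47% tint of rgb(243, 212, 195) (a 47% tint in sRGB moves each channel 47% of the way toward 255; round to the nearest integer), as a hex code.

A 47% tint moves each channel 47% toward 255:
  R: 243 + 0.47×(255−243) = 243 + 5.64 = 248.64 → 249
  G: 212 + 0.47×(255−212) = 212 + 20.21 = 232.21 → 232
  B: 195 + 28.2 = 223.2 → 223
rgb(249, 232, 223) = #F9E8DF.

#F9E8DF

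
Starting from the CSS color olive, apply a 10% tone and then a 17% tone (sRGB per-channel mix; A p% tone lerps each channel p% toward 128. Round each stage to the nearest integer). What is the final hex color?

CSS olive is rgb(128, 128, 0).
Per channel, c → c + 0.1(128 − c):
  R: 128 + 0.1×(128−128) = 128 + 0 = 128 → 128
  G: 128 + 0.1×(128−128) = 128 + 0 = 128 → 128
  B: 0 + 0.1×(128−0) = 0 + 12.8 = 12.8 → 13
After the tone: rgb(128, 128, 13) = #80800D.
A 17% tone moves each channel 17% toward 128:
  R: 128 + 0.17×(128−128) = 128 + 0 = 128 → 128
  G: 128 + 0 = 128 → 128
  B: 13 + 19.55 = 32.55 → 33
rgb(128, 128, 33) = #808021.

#808021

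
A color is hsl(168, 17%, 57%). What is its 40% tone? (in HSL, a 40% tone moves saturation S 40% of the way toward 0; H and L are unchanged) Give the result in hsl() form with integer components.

S moves 40% from 17 toward 0: 17 − 6.8 = 10.2 → 10.
H and L are unchanged.

hsl(168, 10%, 57%)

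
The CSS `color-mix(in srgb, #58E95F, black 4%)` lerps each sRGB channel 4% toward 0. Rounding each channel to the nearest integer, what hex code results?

#54E05B

#58E95F is rgb(88, 233, 95).
A 4% shade moves each channel 4% toward 0:
  R: 88 + 0.04×(0−88) = 88 − 3.52 = 84.48 → 84
  G: 233 − 9.32 = 223.68 → 224
  B: 95 + 0.04×(0−95) = 95 − 3.8 = 91.2 → 91
rgb(84, 224, 91) = #54E05B.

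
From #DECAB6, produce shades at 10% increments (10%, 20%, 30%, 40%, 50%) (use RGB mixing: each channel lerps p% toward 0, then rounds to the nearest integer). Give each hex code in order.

#DECAB6 is rgb(222, 202, 182).
10%: (222 − 22.2 = 199.8→200, 202 − 20.2 = 181.8→182, 182 − 18.2 = 163.8→164) → #C8B6A4
20%: (222 − 44.4 = 177.6→178, 202 − 40.4 = 161.6→162, 182 − 36.4 = 145.6→146) → #B2A292
30%: (222 − 66.6 = 155.4→155, 202 − 60.6 = 141.4→141, 182 − 54.6 = 127.4→127) → #9B8D7F
40%: (222 − 88.8 = 133.2→133, 202 − 80.8 = 121.2→121, 182 − 72.8 = 109.2→109) → #85796D
50%: (222 − 111 = 111→111, 202 − 101 = 101→101, 182 − 91 = 91→91) → #6F655B

#C8B6A4, #B2A292, #9B8D7F, #85796D, #6F655B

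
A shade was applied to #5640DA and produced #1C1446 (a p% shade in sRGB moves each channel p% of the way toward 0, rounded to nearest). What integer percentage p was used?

#5640DA is rgb(86, 64, 218); #1C1446 is rgb(28, 20, 70).
On the B channel (widest range): 70 ≈ 218 + (p/100)(0 − 218), so p ≈ 100×(70 − 218)/(0 − 218) = -14800/-218 = 67.89.
p = 68 reproduces all three channels after rounding.

68%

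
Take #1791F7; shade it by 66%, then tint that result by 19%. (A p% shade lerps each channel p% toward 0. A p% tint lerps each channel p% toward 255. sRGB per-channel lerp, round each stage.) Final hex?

#375874

#1791F7 is rgb(23, 145, 247).
Per channel, c → c + 0.66(0 − c):
  R: 23 − 15.18 = 7.82 → 8
  G: 145 + 0.66×(0−145) = 145 − 95.7 = 49.3 → 49
  B: 247 − 163.02 = 83.98 → 84
After the shade: rgb(8, 49, 84) = #083154.
Lerp each channel 19% toward 255:
  R: 8 + 46.93 = 54.93 → 55
  G: 49 + 39.14 = 88.14 → 88
  B: 84 + 0.19×(255−84) = 84 + 32.49 = 116.49 → 116
rgb(55, 88, 116) = #375874.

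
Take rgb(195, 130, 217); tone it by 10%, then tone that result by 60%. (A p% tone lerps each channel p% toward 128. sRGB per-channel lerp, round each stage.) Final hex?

#9881A0

Lerp each channel 10% toward 128:
  R: 195 + 0.1×(128−195) = 195 − 6.7 = 188.3 → 188
  G: 130 + 0.1×(128−130) = 130 − 0.2 = 129.8 → 130
  B: 217 + 0.1×(128−217) = 217 − 8.9 = 208.1 → 208
After the tone: rgb(188, 130, 208) = #BC82D0.
Lerp each channel 60% toward 128:
  R: 188 + 0.6×(128−188) = 188 − 36 = 152 → 152
  G: 130 + 0.6×(128−130) = 130 − 1.2 = 128.8 → 129
  B: 208 + 0.6×(128−208) = 208 − 48 = 160 → 160
rgb(152, 129, 160) = #9881A0.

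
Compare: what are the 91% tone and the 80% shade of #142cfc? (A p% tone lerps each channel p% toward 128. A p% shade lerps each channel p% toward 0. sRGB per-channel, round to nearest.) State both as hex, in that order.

#76788b, #040932

#142cfc is rgb(20, 44, 252).
91% tone:
  R: 20 + 0.91×(128−20) = 20 + 98.28 = 118.28 → 118
  G: 44 + 0.91×(128−44) = 44 + 76.44 = 120.44 → 120
  B: 252 + 0.91×(128−252) = 252 − 112.84 = 139.16 → 139
  → #76788b
80% shade:
  R: 20 + 0.8×(0−20) = 20 − 16 = 4 → 4
  G: 44 − 35.2 = 8.8 → 9
  B: 252 + 0.8×(0−252) = 252 − 201.6 = 50.4 → 50
  → #040932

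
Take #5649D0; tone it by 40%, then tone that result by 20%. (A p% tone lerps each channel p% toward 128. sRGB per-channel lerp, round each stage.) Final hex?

#5649D0 is rgb(86, 73, 208).
Lerp each channel 40% toward 128:
  R: 86 + 0.4×(128−86) = 86 + 16.8 = 102.8 → 103
  G: 73 + 0.4×(128−73) = 73 + 22 = 95 → 95
  B: 208 + 0.4×(128−208) = 208 − 32 = 176 → 176
After the tone: rgb(103, 95, 176) = #675FB0.
A 20% tone moves each channel 20% toward 128:
  R: 103 + 0.2×(128−103) = 103 + 5 = 108 → 108
  G: 95 + 0.2×(128−95) = 95 + 6.6 = 101.6 → 102
  B: 176 − 9.6 = 166.4 → 166
rgb(108, 102, 166) = #6C66A6.

#6C66A6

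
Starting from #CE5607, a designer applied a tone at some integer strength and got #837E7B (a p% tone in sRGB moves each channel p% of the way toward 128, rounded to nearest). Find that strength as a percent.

#CE5607 is rgb(206, 86, 7); #837E7B is rgb(131, 126, 123).
On the B channel (widest range): 123 ≈ 7 + (p/100)(128 − 7), so p ≈ 100×(123 − 7)/(128 − 7) = 11600/121 = 95.87.
p = 96 reproduces all three channels after rounding.

96%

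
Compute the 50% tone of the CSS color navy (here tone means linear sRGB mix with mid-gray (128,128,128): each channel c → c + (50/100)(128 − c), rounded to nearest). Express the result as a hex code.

#404080

CSS navy is rgb(0, 0, 128).
Per channel, c → c + 0.5(128 − c):
  R: 0 + 0.5×(128−0) = 0 + 64 = 64 → 64
  G: 0 + 64 = 64 → 64
  B: 128 + 0 = 128 → 128
rgb(64, 64, 128) = #404080.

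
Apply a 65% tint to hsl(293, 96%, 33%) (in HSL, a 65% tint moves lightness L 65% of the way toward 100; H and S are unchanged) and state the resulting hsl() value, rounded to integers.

L moves 65% from 33 toward 100: 33 + 43.55 = 76.55 → 77.
H and S are unchanged.

hsl(293, 96%, 77%)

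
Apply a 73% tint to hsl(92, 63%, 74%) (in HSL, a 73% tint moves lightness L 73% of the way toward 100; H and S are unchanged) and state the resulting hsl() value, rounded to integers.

L moves 73% from 74 toward 100: 74 + 18.98 = 92.98 → 93.
H and S are unchanged.

hsl(92, 63%, 93%)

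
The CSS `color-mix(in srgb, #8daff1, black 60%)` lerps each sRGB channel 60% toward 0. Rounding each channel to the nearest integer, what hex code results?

#384660

#8daff1 is rgb(141, 175, 241).
Per channel, c → c + 0.6(0 − c):
  R: 141 + 0.6×(0−141) = 141 − 84.6 = 56.4 → 56
  G: 175 + 0.6×(0−175) = 175 − 105 = 70 → 70
  B: 241 + 0.6×(0−241) = 241 − 144.6 = 96.4 → 96
rgb(56, 70, 96) = #384660.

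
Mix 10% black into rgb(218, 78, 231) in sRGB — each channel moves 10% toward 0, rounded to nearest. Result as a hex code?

#C446D0

Per channel, c → c + 0.1(0 − c):
  R: 218 + 0.1×(0−218) = 218 − 21.8 = 196.2 → 196
  G: 78 + 0.1×(0−78) = 78 − 7.8 = 70.2 → 70
  B: 231 + 0.1×(0−231) = 231 − 23.1 = 207.9 → 208
rgb(196, 70, 208) = #C446D0.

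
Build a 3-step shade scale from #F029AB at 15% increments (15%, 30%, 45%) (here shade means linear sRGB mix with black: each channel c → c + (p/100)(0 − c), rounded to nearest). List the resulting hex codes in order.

#F029AB is rgb(240, 41, 171).
15%: (240 − 36 = 204→204, 41 − 6.15 = 34.85→35, 171 − 25.65 = 145.35→145) → #CC2391
30%: (240 − 72 = 168→168, 41 − 12.3 = 28.7→29, 171 − 51.3 = 119.7→120) → #A81D78
45%: (240 − 108 = 132→132, 41 − 18.45 = 22.55→23, 171 − 76.95 = 94.05→94) → #84175E

#CC2391, #A81D78, #84175E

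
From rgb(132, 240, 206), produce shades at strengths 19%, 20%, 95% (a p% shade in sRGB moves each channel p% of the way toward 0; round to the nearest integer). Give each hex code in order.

#6BC2A7, #6AC0A5, #070C0A

19%: (132 − 25.08 = 106.92→107, 240 − 45.6 = 194.4→194, 206 − 39.14 = 166.86→167) → #6BC2A7
20%: (132 − 26.4 = 105.6→106, 240 − 48 = 192→192, 206 − 41.2 = 164.8→165) → #6AC0A5
95%: (132 − 125.4 = 6.6→7, 240 − 228 = 12→12, 206 − 195.7 = 10.3→10) → #070C0A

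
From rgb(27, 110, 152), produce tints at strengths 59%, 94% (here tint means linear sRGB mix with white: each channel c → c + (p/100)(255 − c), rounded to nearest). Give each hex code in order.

59%: (27 + 134.52 = 161.52→162, 110 + 85.55 = 195.55→196, 152 + 60.77 = 212.77→213) → #A2C4D5
94%: (27 + 214.32 = 241.32→241, 110 + 136.3 = 246.3→246, 152 + 96.82 = 248.82→249) → #F1F6F9

#A2C4D5, #F1F6F9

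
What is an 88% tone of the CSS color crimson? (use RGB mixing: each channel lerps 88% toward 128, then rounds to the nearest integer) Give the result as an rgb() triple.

CSS crimson is rgb(220, 20, 60).
Lerp each channel 88% toward 128:
  R: 220 − 80.96 = 139.04 → 139
  G: 20 + 0.88×(128−20) = 20 + 95.04 = 115.04 → 115
  B: 60 + 0.88×(128−60) = 60 + 59.84 = 119.84 → 120

rgb(139, 115, 120)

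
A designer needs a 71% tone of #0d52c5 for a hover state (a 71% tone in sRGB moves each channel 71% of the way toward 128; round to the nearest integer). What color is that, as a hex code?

#5f7394

#0d52c5 is rgb(13, 82, 197).
Lerp each channel 71% toward 128:
  R: 13 + 81.65 = 94.65 → 95
  G: 82 + 0.71×(128−82) = 82 + 32.66 = 114.66 → 115
  B: 197 − 48.99 = 148.01 → 148
rgb(95, 115, 148) = #5f7394.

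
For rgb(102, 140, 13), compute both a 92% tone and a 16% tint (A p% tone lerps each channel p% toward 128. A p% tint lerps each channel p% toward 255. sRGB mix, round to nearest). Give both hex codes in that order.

#7E8177, #7E9E34

92% tone:
  R: 102 + 0.92×(128−102) = 102 + 23.92 = 125.92 → 126
  G: 140 + 0.92×(128−140) = 140 − 11.04 = 128.96 → 129
  B: 13 + 105.8 = 118.8 → 119
  → #7E8177
16% tint:
  R: 102 + 0.16×(255−102) = 102 + 24.48 = 126.48 → 126
  G: 140 + 0.16×(255−140) = 140 + 18.4 = 158.4 → 158
  B: 13 + 0.16×(255−13) = 13 + 38.72 = 51.72 → 52
  → #7E9E34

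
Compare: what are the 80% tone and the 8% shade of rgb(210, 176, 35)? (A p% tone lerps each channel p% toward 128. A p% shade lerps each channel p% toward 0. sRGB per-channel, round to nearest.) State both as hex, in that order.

80% tone:
  R: 210 + 0.8×(128−210) = 210 − 65.6 = 144.4 → 144
  G: 176 + 0.8×(128−176) = 176 − 38.4 = 137.6 → 138
  B: 35 + 0.8×(128−35) = 35 + 74.4 = 109.4 → 109
  → #908a6d
8% shade:
  R: 210 + 0.08×(0−210) = 210 − 16.8 = 193.2 → 193
  G: 176 + 0.08×(0−176) = 176 − 14.08 = 161.92 → 162
  B: 35 + 0.08×(0−35) = 35 − 2.8 = 32.2 → 32
  → #c1a220

#908a6d, #c1a220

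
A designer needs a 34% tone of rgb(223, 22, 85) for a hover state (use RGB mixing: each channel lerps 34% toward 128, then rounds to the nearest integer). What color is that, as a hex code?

#bf3a64

Lerp each channel 34% toward 128:
  R: 223 − 32.3 = 190.7 → 191
  G: 22 + 0.34×(128−22) = 22 + 36.04 = 58.04 → 58
  B: 85 + 0.34×(128−85) = 85 + 14.62 = 99.62 → 100
rgb(191, 58, 100) = #bf3a64.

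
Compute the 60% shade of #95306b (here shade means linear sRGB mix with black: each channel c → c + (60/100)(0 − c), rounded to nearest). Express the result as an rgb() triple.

rgb(60, 19, 43)

#95306b is rgb(149, 48, 107).
Per channel, c → c + 0.6(0 − c):
  R: 149 + 0.6×(0−149) = 149 − 89.4 = 59.6 → 60
  G: 48 + 0.6×(0−48) = 48 − 28.8 = 19.2 → 19
  B: 107 + 0.6×(0−107) = 107 − 64.2 = 42.8 → 43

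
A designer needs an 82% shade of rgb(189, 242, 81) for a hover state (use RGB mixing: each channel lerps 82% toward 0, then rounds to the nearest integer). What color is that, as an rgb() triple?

An 82% shade moves each channel 82% toward 0:
  R: 189 − 154.98 = 34.02 → 34
  G: 242 + 0.82×(0−242) = 242 − 198.44 = 43.56 → 44
  B: 81 + 0.82×(0−81) = 81 − 66.42 = 14.58 → 15

rgb(34, 44, 15)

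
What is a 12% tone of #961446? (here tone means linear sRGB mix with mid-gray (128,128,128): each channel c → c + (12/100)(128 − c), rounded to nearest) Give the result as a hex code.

#93214d

#961446 is rgb(150, 20, 70).
A 12% tone moves each channel 12% toward 128:
  R: 150 − 2.64 = 147.36 → 147
  G: 20 + 0.12×(128−20) = 20 + 12.96 = 32.96 → 33
  B: 70 + 6.96 = 76.96 → 77
rgb(147, 33, 77) = #93214d.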